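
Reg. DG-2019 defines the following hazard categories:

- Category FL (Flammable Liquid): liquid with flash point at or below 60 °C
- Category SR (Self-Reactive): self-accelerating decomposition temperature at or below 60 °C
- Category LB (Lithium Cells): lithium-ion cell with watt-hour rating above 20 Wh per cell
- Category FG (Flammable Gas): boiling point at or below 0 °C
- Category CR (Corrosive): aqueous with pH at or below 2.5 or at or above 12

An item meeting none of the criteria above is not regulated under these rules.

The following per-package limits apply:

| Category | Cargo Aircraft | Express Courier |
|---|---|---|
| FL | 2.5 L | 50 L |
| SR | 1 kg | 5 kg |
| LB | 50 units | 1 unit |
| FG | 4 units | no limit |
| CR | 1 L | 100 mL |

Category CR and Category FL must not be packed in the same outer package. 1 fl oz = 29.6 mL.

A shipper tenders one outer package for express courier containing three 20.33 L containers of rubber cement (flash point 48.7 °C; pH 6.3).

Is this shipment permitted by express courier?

Rubber cement: flash point 48.7 °C ≤ 60 °C → Category FL (Flammable Liquid).
Category FL quantity: three 20.33 L containers = 60.99 L.
That exceeds the Category FL express courier limit of 50 L.

No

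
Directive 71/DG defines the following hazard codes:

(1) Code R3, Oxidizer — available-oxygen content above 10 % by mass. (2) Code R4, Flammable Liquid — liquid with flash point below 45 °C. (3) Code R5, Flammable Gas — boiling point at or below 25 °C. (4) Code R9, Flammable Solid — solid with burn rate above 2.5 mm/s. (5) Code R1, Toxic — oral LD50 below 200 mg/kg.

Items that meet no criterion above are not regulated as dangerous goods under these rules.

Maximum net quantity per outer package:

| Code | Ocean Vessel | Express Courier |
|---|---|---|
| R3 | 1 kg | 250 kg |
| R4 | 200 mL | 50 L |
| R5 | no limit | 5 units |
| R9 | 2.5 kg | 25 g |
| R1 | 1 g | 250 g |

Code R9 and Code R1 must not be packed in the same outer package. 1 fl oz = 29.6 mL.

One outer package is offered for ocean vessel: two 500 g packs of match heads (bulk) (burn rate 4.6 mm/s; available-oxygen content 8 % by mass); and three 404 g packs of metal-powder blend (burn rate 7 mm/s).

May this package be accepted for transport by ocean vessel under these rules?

Yes

With burn rate 4.6 mm/s (> 2.5 mm/s), the match heads (bulk) fall in Code R9.
With burn rate 7 mm/s (> 2.5 mm/s), the metal-powder blend falls in Code R9.
Code R9 net quantity: (two 500 g packs = 1 kg) + (three 404 g packs = 1.212 kg) = 2.212 kg.
2.212 kg ≤ 2.5 kg (ocean vessel limit, Code R9) — within limit.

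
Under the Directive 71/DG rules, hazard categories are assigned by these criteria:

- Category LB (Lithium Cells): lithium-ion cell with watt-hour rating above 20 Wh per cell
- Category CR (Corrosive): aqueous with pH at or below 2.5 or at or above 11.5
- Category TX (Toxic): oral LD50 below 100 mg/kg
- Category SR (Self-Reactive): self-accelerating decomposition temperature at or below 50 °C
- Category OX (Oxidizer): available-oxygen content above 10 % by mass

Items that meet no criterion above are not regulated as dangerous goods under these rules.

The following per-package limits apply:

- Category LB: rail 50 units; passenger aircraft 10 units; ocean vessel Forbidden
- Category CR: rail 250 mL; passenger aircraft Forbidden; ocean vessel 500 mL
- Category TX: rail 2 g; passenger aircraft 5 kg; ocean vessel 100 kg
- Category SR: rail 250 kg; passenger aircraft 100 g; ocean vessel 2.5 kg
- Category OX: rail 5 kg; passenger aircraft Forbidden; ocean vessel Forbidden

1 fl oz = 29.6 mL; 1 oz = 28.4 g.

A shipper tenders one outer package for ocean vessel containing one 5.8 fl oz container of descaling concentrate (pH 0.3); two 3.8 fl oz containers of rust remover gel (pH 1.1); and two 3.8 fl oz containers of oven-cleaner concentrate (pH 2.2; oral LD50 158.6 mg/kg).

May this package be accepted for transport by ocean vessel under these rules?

No

Descaling concentrate: pH 0.3 ≤ 2.5 → Category CR (Corrosive).
pH 1.1 meets the Category CR criterion (Corrosive), so the rust remover gel is Category CR.
pH 2.2 meets the Category CR criterion (Corrosive), so the oven-cleaner concentrate is Category CR.
Category CR net quantity: (one 5.8 fl oz container = 171.68 mL) + (two 3.8 fl oz containers = 224.96 mL) + (two 3.8 fl oz containers = 224.96 mL) = 621.6 mL.
That exceeds the Category CR ocean vessel limit of 500 mL.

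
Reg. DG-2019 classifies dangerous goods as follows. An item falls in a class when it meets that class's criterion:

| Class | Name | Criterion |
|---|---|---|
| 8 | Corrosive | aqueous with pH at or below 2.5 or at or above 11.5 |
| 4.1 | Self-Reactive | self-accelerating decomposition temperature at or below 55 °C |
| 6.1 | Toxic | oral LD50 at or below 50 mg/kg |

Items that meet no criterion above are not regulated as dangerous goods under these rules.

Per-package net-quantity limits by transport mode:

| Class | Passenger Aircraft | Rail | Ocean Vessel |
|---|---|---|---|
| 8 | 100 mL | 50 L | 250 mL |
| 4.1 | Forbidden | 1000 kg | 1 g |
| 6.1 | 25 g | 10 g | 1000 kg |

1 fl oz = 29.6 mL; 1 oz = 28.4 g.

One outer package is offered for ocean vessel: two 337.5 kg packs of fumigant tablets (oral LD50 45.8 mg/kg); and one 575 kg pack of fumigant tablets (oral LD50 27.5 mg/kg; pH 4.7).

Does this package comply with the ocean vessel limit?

No

Oral LD50 45.8 mg/kg meets the Class 6.1 criterion (Toxic), so the fumigant tablets are Class 6.1.
With oral LD50 27.5 mg/kg (≤ 50 mg/kg), the fumigant tablets fall in Class 6.1.
Class 6.1 net quantity: (two 337.5 kg packs = 675 kg) + 575 kg = 1250 kg.
1250 kg > 1000 kg (ocean vessel limit, Class 6.1) — over the limit.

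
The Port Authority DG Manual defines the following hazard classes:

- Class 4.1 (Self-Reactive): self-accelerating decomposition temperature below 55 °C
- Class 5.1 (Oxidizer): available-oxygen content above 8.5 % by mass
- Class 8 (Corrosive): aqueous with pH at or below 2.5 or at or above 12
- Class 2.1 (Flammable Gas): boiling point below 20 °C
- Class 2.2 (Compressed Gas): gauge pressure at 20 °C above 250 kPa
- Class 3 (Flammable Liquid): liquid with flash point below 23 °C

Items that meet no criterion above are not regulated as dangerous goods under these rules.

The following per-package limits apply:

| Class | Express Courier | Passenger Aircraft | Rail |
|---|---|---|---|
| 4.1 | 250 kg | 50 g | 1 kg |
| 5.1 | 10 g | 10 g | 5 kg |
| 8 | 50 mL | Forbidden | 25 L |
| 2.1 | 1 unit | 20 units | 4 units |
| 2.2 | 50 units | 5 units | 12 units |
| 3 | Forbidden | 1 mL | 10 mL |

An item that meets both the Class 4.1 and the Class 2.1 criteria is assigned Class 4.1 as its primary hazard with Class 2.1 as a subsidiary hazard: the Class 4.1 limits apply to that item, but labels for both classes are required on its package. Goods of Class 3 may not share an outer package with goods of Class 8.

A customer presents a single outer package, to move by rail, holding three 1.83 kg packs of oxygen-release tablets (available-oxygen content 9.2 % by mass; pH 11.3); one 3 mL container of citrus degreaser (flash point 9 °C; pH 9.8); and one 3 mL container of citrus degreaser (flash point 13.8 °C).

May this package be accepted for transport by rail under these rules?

Oxygen-release tablets: available-oxygen content 9.2 % by mass > 8.5 % by mass → Class 5.1 (Oxidizer).
Flash point 9 °C meets the Class 3 criterion (Flammable Liquid), so the citrus degreaser is Class 3.
The citrus degreaser has flash point 13.8 °C, which is < 23 °C, so it is Class 3 (Flammable Liquid).
Class 3 net quantity: 3 mL + 3 mL = 6 mL.
That is within the Class 3 rail limit of 10 mL.
Class 5.1 quantity: three 1.83 kg packs = 5.49 kg.
That exceeds the Class 5.1 rail limit of 5 kg.
The segregation rule (Class 3 with Class 8) does not apply to Class 3 with Class 5.1.

No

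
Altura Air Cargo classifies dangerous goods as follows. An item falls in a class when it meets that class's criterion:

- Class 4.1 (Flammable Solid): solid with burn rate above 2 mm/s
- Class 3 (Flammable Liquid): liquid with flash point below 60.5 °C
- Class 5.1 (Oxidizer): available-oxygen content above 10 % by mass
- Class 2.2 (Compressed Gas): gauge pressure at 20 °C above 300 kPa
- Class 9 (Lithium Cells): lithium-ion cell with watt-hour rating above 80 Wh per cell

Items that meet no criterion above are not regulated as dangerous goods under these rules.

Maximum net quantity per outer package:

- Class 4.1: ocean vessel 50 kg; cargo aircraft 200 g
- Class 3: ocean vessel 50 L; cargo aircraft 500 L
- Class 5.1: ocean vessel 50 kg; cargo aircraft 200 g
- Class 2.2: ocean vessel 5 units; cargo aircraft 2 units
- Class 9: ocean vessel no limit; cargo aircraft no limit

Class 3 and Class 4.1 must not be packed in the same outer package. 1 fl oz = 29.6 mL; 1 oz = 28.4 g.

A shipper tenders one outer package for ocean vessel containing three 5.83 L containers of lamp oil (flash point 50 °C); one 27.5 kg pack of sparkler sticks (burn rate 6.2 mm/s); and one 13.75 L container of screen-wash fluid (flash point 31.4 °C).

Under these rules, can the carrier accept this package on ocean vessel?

With flash point 50 °C (< 60.5 °C), the lamp oil falls in Class 3.
Burn rate 6.2 mm/s meets the Class 4.1 criterion (Flammable Solid), so the sparkler sticks are Class 4.1.
Flash point 31.4 °C meets the Class 3 criterion (Flammable Liquid), so the screen-wash fluid is Class 3.
Class 3 net quantity: (three 5.83 L containers = 17.49 L) + 13.75 L = 31.24 L.
That is within the Class 3 ocean vessel limit of 50 L.
Class 4.1 quantity: 27.5 kg.
27.5 kg is within the ocean vessel limit of 50 kg for Class 4.1.
Class 3 and Class 4.1 may not share an outer package.

No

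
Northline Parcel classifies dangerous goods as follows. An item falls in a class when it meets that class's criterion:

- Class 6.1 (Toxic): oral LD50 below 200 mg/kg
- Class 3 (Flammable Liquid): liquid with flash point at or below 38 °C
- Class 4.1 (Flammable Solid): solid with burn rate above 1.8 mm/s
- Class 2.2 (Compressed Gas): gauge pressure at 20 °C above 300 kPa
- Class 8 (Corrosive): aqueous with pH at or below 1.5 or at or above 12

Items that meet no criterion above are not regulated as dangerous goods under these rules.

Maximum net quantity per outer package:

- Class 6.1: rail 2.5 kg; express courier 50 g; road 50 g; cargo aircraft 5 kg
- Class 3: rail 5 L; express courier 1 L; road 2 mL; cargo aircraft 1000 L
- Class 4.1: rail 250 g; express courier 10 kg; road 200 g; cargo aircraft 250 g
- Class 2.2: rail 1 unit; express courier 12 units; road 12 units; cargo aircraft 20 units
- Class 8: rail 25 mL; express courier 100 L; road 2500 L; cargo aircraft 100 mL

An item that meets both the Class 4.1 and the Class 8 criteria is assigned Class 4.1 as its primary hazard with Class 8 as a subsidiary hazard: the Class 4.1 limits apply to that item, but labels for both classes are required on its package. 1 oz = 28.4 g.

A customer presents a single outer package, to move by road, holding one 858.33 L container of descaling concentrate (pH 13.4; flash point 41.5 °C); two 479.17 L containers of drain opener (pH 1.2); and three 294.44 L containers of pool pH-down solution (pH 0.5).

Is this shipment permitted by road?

No

With pH 13.4 (≥ 12), the descaling concentrate falls in Class 8.
Drain opener: pH 1.2 ≤ 1.5 → Class 8 (Corrosive).
pH 0.5 meets the Class 8 criterion (Corrosive), so the pool pH-down solution is Class 8.
Class 8 net quantity: 858.33 L + (two 479.17 L containers = 958.34 L) + (three 294.44 L containers = 883.32 L) = 2699.99 L.
2699.99 L > 2500 L (road limit, Class 8) — over the limit.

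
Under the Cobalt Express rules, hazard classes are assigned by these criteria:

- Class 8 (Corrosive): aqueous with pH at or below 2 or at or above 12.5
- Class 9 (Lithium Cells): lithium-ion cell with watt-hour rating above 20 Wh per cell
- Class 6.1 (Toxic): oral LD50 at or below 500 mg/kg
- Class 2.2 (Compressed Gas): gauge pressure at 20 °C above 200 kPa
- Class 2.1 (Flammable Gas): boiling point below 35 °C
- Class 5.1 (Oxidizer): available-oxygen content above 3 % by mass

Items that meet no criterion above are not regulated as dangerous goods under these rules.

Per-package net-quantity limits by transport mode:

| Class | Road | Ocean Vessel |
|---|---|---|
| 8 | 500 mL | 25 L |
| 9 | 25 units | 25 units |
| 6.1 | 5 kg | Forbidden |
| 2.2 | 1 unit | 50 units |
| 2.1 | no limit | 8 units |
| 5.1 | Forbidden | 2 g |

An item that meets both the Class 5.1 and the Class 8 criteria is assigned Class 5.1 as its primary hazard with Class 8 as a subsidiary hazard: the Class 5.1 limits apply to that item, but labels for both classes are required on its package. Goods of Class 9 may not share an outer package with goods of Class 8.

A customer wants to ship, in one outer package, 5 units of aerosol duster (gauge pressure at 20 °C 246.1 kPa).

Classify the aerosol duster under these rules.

Class 2.2

Gauge pressure at 20 °C 246.1 kPa meets the Class 2.2 criterion (Compressed Gas), so the aerosol duster is Class 2.2.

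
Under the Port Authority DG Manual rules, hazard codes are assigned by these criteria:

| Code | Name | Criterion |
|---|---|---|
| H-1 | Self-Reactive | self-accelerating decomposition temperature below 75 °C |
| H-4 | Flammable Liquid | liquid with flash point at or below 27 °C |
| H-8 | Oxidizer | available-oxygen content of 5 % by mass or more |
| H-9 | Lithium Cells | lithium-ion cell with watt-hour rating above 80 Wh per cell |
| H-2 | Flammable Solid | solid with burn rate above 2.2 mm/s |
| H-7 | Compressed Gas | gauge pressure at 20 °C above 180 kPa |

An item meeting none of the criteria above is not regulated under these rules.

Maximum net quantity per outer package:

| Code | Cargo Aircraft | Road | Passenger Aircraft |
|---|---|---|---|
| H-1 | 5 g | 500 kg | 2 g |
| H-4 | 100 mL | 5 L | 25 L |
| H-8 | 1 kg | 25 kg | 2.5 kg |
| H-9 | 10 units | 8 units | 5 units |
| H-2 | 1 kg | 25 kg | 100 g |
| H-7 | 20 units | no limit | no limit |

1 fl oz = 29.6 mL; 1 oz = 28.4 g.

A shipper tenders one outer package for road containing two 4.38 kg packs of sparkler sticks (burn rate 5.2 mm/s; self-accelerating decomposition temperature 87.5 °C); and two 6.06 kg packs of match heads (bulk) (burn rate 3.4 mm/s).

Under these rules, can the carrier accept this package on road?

Yes

Burn rate 5.2 mm/s meets the Code H-2 criterion (Flammable Solid), so the sparkler sticks are Code H-2.
The match heads (bulk) have burn rate 3.4 mm/s, which is > 2.2 mm/s, so they are Code H-2 (Flammable Solid).
Total Code H-2: (two 4.38 kg packs = 8.76 kg) + (two 6.06 kg packs = 12.12 kg) = 20.88 kg.
That is within the Code H-2 road limit of 25 kg.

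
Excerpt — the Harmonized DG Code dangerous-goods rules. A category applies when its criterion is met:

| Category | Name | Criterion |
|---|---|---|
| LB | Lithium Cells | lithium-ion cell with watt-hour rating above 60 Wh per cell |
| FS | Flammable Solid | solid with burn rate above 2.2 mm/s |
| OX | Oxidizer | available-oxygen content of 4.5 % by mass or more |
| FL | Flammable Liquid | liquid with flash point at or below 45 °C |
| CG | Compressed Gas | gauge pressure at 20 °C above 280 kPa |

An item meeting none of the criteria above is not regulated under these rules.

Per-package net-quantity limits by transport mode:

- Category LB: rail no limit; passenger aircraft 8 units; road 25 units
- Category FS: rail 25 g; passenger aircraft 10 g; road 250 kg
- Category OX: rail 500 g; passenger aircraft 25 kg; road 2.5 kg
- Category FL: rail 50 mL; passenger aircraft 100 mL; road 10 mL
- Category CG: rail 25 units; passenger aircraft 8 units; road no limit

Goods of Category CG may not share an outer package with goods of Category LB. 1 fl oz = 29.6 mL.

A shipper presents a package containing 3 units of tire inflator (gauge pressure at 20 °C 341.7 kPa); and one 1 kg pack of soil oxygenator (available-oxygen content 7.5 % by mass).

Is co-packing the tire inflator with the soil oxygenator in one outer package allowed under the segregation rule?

Yes

The tire inflator has gauge pressure at 20 °C 341.7 kPa, which is > 280 kPa, so it is Category CG (Compressed Gas).
Available-oxygen content 7.5 % by mass meets the Category OX criterion (Oxidizer), so the soil oxygenator is Category OX.
No segregation rule bars Category CG with Category OX.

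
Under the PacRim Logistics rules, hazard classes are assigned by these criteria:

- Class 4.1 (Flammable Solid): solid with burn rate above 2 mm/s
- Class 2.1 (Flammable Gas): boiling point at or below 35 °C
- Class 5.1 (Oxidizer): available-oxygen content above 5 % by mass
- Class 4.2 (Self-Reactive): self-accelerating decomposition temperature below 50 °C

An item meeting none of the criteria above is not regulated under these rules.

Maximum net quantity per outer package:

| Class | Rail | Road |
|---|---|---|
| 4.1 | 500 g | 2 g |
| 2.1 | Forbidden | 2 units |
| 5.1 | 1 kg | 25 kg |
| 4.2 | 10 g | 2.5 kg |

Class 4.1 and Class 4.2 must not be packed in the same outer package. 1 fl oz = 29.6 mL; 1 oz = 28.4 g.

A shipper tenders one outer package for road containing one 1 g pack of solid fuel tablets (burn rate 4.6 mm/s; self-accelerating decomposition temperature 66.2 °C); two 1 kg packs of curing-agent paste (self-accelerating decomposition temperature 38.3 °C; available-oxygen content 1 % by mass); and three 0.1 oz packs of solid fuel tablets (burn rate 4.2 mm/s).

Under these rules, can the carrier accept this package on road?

No

With burn rate 4.6 mm/s (> 2 mm/s), the solid fuel tablets fall in Class 4.1.
Curing-agent paste: self-accelerating decomposition temperature 38.3 °C < 50 °C → Class 4.2 (Self-Reactive).
The solid fuel tablets have burn rate 4.2 mm/s, which is > 2 mm/s, so they are Class 4.1 (Flammable Solid).
Total Class 4.1: 1 g + (three 0.1 oz packs = 8.52 g) = 9.52 g.
That exceeds the Class 4.1 road limit of 2 g.
Class 4.2 quantity: two 1 kg packs = 2 kg.
That is within the Class 4.2 road limit of 2.5 kg.
Class 4.1 and Class 4.2 may not share an outer package.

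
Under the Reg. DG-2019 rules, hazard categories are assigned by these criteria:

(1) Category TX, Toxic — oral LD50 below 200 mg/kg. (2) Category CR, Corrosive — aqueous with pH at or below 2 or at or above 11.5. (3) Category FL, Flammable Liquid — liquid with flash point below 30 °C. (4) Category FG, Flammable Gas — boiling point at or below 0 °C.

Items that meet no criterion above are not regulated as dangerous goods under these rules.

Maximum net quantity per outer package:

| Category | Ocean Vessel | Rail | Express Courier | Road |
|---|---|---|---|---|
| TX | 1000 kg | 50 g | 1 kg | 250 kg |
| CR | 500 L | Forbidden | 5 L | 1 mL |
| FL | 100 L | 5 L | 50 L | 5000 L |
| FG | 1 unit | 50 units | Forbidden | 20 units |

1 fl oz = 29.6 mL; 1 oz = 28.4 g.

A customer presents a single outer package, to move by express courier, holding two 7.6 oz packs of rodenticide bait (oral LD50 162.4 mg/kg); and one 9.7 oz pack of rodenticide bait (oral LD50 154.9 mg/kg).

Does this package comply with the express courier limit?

Yes

The rodenticide bait has oral LD50 162.4 mg/kg, which is < 200 mg/kg, so it is Category TX (Toxic).
The rodenticide bait has oral LD50 154.9 mg/kg, which is < 200 mg/kg, so it is Category TX (Toxic).
Total Category TX: (two 7.6 oz packs = 431.68 g) + (one 9.7 oz pack = 275.48 g) = 707.16 g.
That is within the Category TX express courier limit of 1 kg.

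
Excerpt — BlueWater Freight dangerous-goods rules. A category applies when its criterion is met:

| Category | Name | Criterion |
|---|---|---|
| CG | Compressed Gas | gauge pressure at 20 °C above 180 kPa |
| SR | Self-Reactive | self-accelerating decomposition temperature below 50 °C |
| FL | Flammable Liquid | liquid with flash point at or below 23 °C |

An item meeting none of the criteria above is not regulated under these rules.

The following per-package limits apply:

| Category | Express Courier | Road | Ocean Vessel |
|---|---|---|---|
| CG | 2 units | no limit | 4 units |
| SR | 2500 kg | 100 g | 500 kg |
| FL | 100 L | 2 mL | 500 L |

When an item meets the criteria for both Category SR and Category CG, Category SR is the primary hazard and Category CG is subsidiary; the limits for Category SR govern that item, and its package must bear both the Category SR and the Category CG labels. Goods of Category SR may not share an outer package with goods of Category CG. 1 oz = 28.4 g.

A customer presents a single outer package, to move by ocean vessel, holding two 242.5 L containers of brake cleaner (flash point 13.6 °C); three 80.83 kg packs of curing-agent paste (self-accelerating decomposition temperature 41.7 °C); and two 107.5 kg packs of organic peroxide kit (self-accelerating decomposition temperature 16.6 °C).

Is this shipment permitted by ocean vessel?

Yes

With flash point 13.6 °C (≤ 23 °C), the brake cleaner falls in Category FL.
Curing-agent paste: self-accelerating decomposition temperature 41.7 °C < 50 °C → Category SR (Self-Reactive).
With self-accelerating decomposition temperature 16.6 °C (< 50 °C), the organic peroxide kit falls in Category SR.
Category SR net quantity: (three 80.83 kg packs = 242.49 kg) + (two 107.5 kg packs = 215 kg) = 457.49 kg.
That is within the Category SR ocean vessel limit of 500 kg.
Category FL quantity: two 242.5 L containers = 485 L.
485 L ≤ 500 L (ocean vessel limit, Category FL) — within limit.
The segregation rule (Category SR with Category CG) does not apply to Category SR with Category FL.
Every hazard category is within its ocean vessel limit and no segregation rule is violated.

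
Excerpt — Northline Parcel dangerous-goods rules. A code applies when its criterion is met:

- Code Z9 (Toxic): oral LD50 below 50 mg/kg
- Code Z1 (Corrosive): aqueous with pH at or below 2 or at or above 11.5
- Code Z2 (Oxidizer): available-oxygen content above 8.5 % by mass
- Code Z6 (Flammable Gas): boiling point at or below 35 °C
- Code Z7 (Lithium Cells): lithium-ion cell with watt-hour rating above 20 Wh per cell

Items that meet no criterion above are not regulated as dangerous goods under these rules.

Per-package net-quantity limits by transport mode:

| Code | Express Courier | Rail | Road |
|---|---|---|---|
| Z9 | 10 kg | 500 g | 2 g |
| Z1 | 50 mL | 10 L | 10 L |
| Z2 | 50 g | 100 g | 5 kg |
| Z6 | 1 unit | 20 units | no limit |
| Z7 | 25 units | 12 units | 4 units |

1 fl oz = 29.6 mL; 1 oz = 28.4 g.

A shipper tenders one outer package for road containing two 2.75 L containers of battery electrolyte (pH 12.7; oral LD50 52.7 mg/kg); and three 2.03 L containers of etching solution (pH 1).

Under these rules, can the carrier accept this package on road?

Battery electrolyte: pH 12.7 ≥ 11.5 → Code Z1 (Corrosive).
The etching solution has pH 1, which is ≤ 2, so it is Code Z1 (Corrosive).
Code Z1 net quantity: (two 2.75 L containers = 5.5 L) + (three 2.03 L containers = 6.09 L) = 11.59 L.
11.59 L > 10 L (road limit, Code Z1) — over the limit.

No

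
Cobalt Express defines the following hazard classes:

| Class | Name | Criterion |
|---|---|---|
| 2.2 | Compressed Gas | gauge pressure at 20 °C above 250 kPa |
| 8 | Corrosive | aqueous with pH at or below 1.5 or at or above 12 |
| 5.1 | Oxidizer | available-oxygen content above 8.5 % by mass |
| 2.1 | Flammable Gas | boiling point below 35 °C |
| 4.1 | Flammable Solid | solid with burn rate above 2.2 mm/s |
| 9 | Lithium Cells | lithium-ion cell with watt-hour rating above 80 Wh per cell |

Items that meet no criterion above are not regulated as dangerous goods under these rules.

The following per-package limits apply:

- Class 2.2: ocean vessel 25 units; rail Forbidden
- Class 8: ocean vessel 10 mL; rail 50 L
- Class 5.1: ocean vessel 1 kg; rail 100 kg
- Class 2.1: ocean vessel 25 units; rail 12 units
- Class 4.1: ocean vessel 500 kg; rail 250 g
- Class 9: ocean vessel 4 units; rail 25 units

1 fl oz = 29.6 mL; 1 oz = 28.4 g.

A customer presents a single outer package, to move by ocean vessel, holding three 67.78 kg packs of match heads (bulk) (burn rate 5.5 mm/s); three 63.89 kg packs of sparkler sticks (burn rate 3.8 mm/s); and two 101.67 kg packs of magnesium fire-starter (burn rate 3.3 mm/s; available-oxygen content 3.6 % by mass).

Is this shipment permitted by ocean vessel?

No

Burn rate 5.5 mm/s meets the Class 4.1 criterion (Flammable Solid), so the match heads (bulk) are Class 4.1.
Burn rate 3.8 mm/s meets the Class 4.1 criterion (Flammable Solid), so the sparkler sticks are Class 4.1.
Magnesium fire-starter: burn rate 3.3 mm/s > 2.2 mm/s → Class 4.1 (Flammable Solid).
Total Class 4.1: (three 67.78 kg packs = 203.34 kg) + (three 63.89 kg packs = 191.67 kg) + (two 101.67 kg packs = 203.34 kg) = 598.35 kg.
598.35 kg > 500 kg (ocean vessel limit, Class 4.1) — over the limit.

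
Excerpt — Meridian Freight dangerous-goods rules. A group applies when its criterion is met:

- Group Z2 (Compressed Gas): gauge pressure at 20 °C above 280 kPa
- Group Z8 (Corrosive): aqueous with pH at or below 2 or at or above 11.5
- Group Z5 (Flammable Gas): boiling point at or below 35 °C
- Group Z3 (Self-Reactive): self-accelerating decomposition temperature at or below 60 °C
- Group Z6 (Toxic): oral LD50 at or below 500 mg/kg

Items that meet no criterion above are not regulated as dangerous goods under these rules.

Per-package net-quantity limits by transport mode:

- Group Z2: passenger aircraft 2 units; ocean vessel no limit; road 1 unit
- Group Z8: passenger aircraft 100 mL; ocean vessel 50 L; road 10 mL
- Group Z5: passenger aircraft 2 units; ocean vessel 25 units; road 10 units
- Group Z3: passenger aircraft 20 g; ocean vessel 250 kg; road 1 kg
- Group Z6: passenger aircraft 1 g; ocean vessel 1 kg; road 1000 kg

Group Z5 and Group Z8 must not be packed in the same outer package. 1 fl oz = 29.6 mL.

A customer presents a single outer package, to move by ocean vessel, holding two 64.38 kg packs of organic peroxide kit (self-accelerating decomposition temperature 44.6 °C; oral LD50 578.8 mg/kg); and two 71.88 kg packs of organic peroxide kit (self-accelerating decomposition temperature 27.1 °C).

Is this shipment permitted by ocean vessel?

With self-accelerating decomposition temperature 44.6 °C (≤ 60 °C), the organic peroxide kit falls in Group Z3.
Organic peroxide kit: self-accelerating decomposition temperature 27.1 °C ≤ 60 °C → Group Z3 (Self-Reactive).
Total Group Z3: (two 64.38 kg packs = 128.76 kg) + (two 71.88 kg packs = 143.76 kg) = 272.52 kg.
That exceeds the Group Z3 ocean vessel limit of 250 kg.

No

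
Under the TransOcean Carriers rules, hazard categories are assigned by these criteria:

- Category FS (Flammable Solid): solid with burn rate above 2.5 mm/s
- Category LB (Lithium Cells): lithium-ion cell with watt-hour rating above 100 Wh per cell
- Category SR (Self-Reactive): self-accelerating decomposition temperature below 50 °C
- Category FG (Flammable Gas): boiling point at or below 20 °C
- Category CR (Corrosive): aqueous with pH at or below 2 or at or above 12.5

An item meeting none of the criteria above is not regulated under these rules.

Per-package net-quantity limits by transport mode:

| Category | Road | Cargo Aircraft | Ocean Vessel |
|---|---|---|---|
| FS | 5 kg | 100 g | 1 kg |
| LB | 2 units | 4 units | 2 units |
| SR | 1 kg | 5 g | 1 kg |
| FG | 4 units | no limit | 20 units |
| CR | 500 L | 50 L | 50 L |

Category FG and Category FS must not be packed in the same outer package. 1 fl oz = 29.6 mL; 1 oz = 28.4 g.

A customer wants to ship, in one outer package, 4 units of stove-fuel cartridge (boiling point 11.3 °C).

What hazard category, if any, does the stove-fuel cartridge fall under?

Stove-fuel cartridge: boiling point 11.3 °C ≤ 20 °C → Category FG (Flammable Gas).

Category FG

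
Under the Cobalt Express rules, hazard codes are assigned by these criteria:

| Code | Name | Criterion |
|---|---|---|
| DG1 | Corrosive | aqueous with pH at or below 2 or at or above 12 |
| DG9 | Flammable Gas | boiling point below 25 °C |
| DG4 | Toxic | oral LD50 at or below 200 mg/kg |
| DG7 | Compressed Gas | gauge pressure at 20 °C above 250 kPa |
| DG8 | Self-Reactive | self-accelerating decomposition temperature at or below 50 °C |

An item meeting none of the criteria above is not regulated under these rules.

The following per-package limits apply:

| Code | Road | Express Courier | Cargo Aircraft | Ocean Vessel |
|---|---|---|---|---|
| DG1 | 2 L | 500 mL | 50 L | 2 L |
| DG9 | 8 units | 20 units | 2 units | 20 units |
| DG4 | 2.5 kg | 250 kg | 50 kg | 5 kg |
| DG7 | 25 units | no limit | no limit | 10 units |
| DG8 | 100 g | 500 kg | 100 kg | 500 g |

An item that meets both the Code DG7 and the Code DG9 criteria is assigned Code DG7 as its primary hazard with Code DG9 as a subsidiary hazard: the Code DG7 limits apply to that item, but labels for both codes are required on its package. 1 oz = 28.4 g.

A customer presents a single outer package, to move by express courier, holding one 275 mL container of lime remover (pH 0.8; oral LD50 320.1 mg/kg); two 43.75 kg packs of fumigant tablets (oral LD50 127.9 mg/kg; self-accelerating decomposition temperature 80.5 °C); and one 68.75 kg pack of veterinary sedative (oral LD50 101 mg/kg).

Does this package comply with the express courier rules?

Yes

With pH 0.8 (≤ 2), the lime remover falls in Code DG1.
With oral LD50 127.9 mg/kg (≤ 200 mg/kg), the fumigant tablets fall in Code DG4.
With oral LD50 101 mg/kg (≤ 200 mg/kg), the veterinary sedative falls in Code DG4.
Code DG1 quantity: 275 mL.
That is within the Code DG1 express courier limit of 500 mL.
Total Code DG4: (two 43.75 kg packs = 87.5 kg) + 68.75 kg = 156.25 kg.
156.25 kg ≤ 250 kg (express courier limit, Code DG4) — within limit.
Every hazard code is within its express courier limit and no segregation rule is violated.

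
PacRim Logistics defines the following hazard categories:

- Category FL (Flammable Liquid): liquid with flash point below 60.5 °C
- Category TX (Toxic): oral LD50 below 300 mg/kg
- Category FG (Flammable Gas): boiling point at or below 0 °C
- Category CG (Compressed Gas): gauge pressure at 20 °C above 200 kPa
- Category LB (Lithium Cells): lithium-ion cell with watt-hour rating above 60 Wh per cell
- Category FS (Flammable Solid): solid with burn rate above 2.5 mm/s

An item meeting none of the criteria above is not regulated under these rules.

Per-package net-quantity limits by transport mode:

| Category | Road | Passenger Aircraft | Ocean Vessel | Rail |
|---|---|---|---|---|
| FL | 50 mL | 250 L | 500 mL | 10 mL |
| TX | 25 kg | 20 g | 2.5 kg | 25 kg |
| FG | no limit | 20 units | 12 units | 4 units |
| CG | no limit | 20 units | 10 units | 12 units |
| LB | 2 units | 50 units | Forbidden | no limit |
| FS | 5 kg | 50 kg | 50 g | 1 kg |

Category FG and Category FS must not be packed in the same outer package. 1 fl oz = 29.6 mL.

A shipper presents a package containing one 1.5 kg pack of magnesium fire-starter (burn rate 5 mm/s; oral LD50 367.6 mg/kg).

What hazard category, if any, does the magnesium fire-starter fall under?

Category FS

Burn rate 5 mm/s meets the Category FS criterion (Flammable Solid), so the magnesium fire-starter is Category FS.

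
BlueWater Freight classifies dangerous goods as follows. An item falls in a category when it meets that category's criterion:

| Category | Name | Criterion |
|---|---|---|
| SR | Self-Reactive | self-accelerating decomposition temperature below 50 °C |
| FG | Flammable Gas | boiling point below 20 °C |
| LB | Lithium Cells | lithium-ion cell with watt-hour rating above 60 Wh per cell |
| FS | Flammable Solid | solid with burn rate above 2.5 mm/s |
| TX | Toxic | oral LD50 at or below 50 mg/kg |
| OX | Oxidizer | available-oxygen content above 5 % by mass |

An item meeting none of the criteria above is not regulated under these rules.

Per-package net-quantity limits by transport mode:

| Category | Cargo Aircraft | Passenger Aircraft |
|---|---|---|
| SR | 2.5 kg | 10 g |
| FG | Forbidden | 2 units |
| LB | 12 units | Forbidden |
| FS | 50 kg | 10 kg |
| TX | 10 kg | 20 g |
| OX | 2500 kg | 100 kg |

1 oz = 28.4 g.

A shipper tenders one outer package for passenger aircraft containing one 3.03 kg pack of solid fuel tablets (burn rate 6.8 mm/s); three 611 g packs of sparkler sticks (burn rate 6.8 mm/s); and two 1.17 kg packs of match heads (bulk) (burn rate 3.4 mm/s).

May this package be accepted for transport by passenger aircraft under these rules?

Solid fuel tablets: burn rate 6.8 mm/s > 2.5 mm/s → Category FS (Flammable Solid).
Burn rate 6.8 mm/s meets the Category FS criterion (Flammable Solid), so the sparkler sticks are Category FS.
With burn rate 3.4 mm/s (> 2.5 mm/s), the match heads (bulk) fall in Category FS.
Total Category FS: 3.03 kg + (three 611 g packs = 1.833 kg) + (two 1.17 kg packs = 2.34 kg) = 7.203 kg.
That is within the Category FS passenger aircraft limit of 10 kg.

Yes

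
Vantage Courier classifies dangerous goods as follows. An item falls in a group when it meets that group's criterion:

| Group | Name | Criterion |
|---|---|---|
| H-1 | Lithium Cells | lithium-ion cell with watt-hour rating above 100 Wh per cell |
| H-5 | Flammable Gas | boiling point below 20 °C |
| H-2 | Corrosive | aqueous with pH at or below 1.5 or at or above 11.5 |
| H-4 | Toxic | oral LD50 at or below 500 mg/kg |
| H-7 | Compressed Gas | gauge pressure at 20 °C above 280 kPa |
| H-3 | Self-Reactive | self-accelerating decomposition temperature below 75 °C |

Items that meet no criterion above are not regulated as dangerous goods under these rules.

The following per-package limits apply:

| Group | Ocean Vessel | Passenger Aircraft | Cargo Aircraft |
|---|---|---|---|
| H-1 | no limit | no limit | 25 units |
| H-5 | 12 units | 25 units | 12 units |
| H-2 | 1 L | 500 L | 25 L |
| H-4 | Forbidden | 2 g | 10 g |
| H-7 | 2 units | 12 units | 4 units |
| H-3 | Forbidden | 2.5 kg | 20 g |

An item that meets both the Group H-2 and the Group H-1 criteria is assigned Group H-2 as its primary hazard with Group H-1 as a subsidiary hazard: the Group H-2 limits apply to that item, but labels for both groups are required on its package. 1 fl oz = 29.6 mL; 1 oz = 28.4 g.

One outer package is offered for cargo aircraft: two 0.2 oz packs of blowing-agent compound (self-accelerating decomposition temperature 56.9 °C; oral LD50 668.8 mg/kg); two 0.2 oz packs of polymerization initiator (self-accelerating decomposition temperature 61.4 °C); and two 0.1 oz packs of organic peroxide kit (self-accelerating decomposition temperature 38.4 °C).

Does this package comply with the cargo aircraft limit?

Self-accelerating decomposition temperature 56.9 °C meets the Group H-3 criterion (Self-Reactive), so the blowing-agent compound is Group H-3.
The polymerization initiator has self-accelerating decomposition temperature 61.4 °C, which is < 75 °C, so it is Group H-3 (Self-Reactive).
The organic peroxide kit has self-accelerating decomposition temperature 38.4 °C, which is < 75 °C, so it is Group H-3 (Self-Reactive).
Group H-3 net quantity: (two 0.2 oz packs = 11.36 g) + (two 0.2 oz packs = 11.36 g) + (two 0.1 oz packs = 5.68 g) = 28.4 g.
28.4 g > 20 g (cargo aircraft limit, Group H-3) — over the limit.

No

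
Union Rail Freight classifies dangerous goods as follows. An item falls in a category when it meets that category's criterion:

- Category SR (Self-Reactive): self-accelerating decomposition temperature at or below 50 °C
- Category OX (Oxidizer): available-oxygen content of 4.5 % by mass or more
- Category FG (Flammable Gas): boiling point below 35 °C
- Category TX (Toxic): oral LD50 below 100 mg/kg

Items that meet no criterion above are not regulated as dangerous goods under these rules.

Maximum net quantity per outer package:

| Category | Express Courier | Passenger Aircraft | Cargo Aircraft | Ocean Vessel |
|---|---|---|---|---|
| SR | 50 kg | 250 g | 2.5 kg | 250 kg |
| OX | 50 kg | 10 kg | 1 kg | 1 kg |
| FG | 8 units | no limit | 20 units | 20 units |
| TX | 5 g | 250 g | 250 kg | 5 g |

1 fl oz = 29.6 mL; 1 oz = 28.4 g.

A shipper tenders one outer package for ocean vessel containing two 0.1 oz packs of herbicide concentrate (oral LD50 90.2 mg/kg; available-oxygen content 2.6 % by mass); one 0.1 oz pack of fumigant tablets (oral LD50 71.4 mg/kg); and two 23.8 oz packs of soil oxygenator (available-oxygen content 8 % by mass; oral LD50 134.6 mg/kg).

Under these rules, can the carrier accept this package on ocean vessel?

The herbicide concentrate has oral LD50 90.2 mg/kg, which is < 100 mg/kg, so it is Category TX (Toxic).
Oral LD50 71.4 mg/kg meets the Category TX criterion (Toxic), so the fumigant tablets are Category TX.
The soil oxygenator has available-oxygen content 8 % by mass, which is ≥ 4.5 % by mass, so it is Category OX (Oxidizer).
Total Category TX: (two 0.1 oz packs = 5.68 g) + (one 0.1 oz pack = 2.84 g) = 8.52 g.
8.52 g exceeds the ocean vessel limit of 5 g for Category TX.
Category OX quantity: two 23.8 oz packs = 1351.84 g.
1351.84 g exceeds the ocean vessel limit of 1 kg for Category OX.

No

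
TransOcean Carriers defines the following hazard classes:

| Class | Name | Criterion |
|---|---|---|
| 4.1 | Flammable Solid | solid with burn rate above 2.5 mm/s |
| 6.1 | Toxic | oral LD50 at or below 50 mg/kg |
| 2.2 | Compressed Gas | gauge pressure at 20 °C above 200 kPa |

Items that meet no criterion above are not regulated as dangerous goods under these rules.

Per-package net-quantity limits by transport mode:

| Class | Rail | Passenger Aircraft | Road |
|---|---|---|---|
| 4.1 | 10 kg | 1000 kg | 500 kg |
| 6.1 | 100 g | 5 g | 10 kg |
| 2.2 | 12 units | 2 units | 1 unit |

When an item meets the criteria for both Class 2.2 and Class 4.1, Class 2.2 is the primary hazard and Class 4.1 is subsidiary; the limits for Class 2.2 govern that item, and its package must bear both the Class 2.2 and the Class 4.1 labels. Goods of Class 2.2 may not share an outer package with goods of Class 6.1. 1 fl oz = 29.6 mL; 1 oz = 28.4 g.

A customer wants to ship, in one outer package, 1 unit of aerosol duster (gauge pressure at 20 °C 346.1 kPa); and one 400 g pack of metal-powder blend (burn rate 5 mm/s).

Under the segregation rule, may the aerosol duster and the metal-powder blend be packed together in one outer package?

Yes

Aerosol duster: gauge pressure at 20 °C 346.1 kPa > 200 kPa → Class 2.2 (Compressed Gas).
Burn rate 5 mm/s meets the Class 4.1 criterion (Flammable Solid), so the metal-powder blend is Class 4.1.
No segregation rule bars Class 2.2 with Class 4.1.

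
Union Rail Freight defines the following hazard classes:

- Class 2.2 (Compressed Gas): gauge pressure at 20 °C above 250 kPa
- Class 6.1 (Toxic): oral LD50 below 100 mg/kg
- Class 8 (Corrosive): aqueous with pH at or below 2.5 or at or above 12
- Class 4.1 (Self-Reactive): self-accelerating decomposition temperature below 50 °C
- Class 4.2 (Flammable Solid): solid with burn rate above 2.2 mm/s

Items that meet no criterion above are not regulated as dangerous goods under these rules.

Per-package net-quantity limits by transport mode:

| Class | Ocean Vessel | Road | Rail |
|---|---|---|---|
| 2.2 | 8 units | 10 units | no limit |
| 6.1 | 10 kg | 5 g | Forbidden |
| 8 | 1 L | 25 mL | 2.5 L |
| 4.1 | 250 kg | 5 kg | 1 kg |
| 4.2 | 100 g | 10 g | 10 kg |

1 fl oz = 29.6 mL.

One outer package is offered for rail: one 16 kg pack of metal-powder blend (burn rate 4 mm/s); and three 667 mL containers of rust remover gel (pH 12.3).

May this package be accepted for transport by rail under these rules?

No

The metal-powder blend has burn rate 4 mm/s, which is > 2.2 mm/s, so it is Class 4.2 (Flammable Solid).
With pH 12.3 (≥ 12), the rust remover gel falls in Class 8.
Class 4.2 quantity: 16 kg.
16 kg > 10 kg (rail limit, Class 4.2) — over the limit.
Class 8 quantity: three 667 mL containers = 2.001 L.
2.001 L is within the rail limit of 2.5 L for Class 8.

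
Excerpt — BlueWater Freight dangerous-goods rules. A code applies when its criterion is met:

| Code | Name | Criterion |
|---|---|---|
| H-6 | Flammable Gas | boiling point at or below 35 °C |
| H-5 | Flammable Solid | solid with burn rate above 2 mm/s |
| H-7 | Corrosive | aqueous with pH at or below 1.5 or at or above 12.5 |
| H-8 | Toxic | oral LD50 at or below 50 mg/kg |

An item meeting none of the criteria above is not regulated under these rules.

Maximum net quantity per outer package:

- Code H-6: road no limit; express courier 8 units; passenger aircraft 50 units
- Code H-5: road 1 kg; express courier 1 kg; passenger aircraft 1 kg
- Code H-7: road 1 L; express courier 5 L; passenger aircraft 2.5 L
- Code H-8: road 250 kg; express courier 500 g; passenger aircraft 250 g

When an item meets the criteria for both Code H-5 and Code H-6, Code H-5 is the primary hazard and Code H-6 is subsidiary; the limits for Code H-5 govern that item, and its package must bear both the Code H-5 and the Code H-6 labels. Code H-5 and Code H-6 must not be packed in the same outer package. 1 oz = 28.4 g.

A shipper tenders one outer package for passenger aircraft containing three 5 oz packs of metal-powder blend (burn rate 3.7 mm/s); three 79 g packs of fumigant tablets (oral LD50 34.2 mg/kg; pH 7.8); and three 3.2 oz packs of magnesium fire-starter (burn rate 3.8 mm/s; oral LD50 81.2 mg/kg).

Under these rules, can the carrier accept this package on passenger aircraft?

Yes

Burn rate 3.7 mm/s meets the Code H-5 criterion (Flammable Solid), so the metal-powder blend is Code H-5.
Fumigant tablets: oral LD50 34.2 mg/kg ≤ 50 mg/kg → Code H-8 (Toxic).
With burn rate 3.8 mm/s (> 2 mm/s), the magnesium fire-starter falls in Code H-5.
Total Code H-5: (three 5 oz packs = 426 g) + (three 3.2 oz packs = 272.64 g) = 698.64 g.
698.64 g is within the passenger aircraft limit of 1 kg for Code H-5.
Code H-8 quantity: three 79 g packs = 237 g.
237 g is within the passenger aircraft limit of 250 g for Code H-8.
The segregation rule (Code H-5 with Code H-6) does not apply to Code H-5 with Code H-8.
Every hazard code is within its passenger aircraft limit and no segregation rule is violated.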